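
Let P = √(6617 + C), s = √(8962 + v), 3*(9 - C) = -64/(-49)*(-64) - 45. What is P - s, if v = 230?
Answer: -2*√2298 + √2940969/21 ≈ -14.212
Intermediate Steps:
C = 7624/147 (C = 9 - (-64/(-49)*(-64) - 45)/3 = 9 - (-64*(-1/49)*(-64) - 45)/3 = 9 - ((64/49)*(-64) - 45)/3 = 9 - (-4096/49 - 45)/3 = 9 - ⅓*(-6301/49) = 9 + 6301/147 = 7624/147 ≈ 51.864)
s = 2*√2298 (s = √(8962 + 230) = √9192 = 2*√2298 ≈ 95.875)
P = √2940969/21 (P = √(6617 + 7624/147) = √(980323/147) = √2940969/21 ≈ 81.663)
P - s = √2940969/21 - 2*√2298 = -2*√2298 + √2940969/21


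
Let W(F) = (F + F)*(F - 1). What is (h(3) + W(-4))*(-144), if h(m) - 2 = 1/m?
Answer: -6096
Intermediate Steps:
W(F) = 2*F*(-1 + F) (W(F) = (2*F)*(-1 + F) = 2*F*(-1 + F))
h(m) = 2 + 1/m
(h(3) + W(-4))*(-144) = ((2 + 1/3) + 2*(-4)*(-1 - 4))*(-144) = ((2 + 1/3) + 2*(-4)*(-5))*(-144) = (7/3 + 40)*(-144) = (127/3)*(-144) = -6096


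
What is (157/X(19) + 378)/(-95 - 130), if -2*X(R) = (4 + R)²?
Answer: -199648/119025 ≈ -1.6774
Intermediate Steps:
X(R) = -(4 + R)²/2
(157/X(19) + 378)/(-95 - 130) = (157/((-(4 + 19)²/2)) + 378)/(-95 - 130) = (157/((-½*23²)) + 378)/(-225) = (157/((-½*529)) + 378)*(-1/225) = (157/(-529/2) + 378)*(-1/225) = (157*(-2/529) + 378)*(-1/225) = (-314/529 + 378)*(-1/225) = (199648/529)*(-1/225) = -199648/119025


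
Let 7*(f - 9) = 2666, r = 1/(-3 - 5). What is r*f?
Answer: -2729/56 ≈ -48.732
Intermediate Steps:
r = -1/8 (r = 1/(-8) = -1/8 ≈ -0.12500)
f = 2729/7 (f = 9 + (1/7)*2666 = 9 + 2666/7 = 2729/7 ≈ 389.86)
r*f = -1/8*2729/7 = -2729/56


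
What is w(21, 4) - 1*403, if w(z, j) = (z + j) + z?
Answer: -357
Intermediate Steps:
w(z, j) = j + 2*z (w(z, j) = (j + z) + z = j + 2*z)
w(21, 4) - 1*403 = (4 + 2*21) - 1*403 = (4 + 42) - 403 = 46 - 403 = -357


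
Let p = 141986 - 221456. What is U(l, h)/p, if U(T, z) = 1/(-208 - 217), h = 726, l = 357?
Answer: 1/33774750 ≈ 2.9608e-8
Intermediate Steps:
U(T, z) = -1/425 (U(T, z) = 1/(-425) = -1/425)
p = -79470
U(l, h)/p = -1/425/(-79470) = -1/425*(-1/79470) = 1/33774750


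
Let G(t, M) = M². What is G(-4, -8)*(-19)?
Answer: -1216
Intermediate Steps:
G(-4, -8)*(-19) = (-8)²*(-19) = 64*(-19) = -1216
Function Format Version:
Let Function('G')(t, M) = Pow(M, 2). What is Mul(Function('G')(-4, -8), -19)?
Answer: -1216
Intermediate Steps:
Mul(Function('G')(-4, -8), -19) = Mul(Pow(-8, 2), -19) = Mul(64, -19) = -1216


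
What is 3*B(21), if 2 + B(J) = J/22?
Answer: -69/22 ≈ -3.1364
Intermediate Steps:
B(J) = -2 + J/22
3*B(21) = 3*(-2 + (1/22)*21) = 3*(-2 + 21/22) = 3*(-23/22) = -69/22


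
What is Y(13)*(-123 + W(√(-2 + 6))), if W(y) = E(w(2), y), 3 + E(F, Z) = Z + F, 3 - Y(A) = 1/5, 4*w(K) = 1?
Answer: -693/2 ≈ -346.50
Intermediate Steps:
w(K) = ¼ (w(K) = (¼)*1 = ¼)
Y(A) = 14/5 (Y(A) = 3 - 1/5 = 3 - 1*⅕ = 3 - ⅕ = 14/5)
E(F, Z) = -3 + F + Z (E(F, Z) = -3 + (Z + F) = -3 + (F + Z) = -3 + F + Z)
W(y) = -11/4 + y (W(y) = -3 + ¼ + y = -11/4 + y)
Y(13)*(-123 + W(√(-2 + 6))) = 14*(-123 + (-11/4 + √(-2 + 6)))/5 = 14*(-123 + (-11/4 + √4))/5 = 14*(-123 + (-11/4 + 2))/5 = 14*(-123 - ¾)/5 = (14/5)*(-495/4) = -693/2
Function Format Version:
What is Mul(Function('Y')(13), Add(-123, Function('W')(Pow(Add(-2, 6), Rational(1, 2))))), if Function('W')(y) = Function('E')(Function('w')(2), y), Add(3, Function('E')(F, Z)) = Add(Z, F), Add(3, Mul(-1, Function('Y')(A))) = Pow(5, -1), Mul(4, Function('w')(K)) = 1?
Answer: Rational(-693, 2) ≈ -346.50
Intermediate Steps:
Function('w')(K) = Rational(1, 4) (Function('w')(K) = Mul(Rational(1, 4), 1) = Rational(1, 4))
Function('Y')(A) = Rational(14, 5) (Function('Y')(A) = Add(3, Mul(-1, Pow(5, -1))) = Add(3, Mul(-1, Rational(1, 5))) = Add(3, Rational(-1, 5)) = Rational(14, 5))
Function('E')(F, Z) = Add(-3, F, Z) (Function('E')(F, Z) = Add(-3, Add(Z, F)) = Add(-3, Add(F, Z)) = Add(-3, F, Z))
Function('W')(y) = Add(Rational(-11, 4), y) (Function('W')(y) = Add(-3, Rational(1, 4), y) = Add(Rational(-11, 4), y))
Mul(Function('Y')(13), Add(-123, Function('W')(Pow(Add(-2, 6), Rational(1, 2))))) = Mul(Rational(14, 5), Add(-123, Add(Rational(-11, 4), Pow(Add(-2, 6), Rational(1, 2))))) = Mul(Rational(14, 5), Add(-123, Add(Rational(-11, 4), Pow(4, Rational(1, 2))))) = Mul(Rational(14, 5), Add(-123, Add(Rational(-11, 4), 2))) = Mul(Rational(14, 5), Add(-123, Rational(-3, 4))) = Mul(Rational(14, 5), Rational(-495, 4)) = Rational(-693, 2)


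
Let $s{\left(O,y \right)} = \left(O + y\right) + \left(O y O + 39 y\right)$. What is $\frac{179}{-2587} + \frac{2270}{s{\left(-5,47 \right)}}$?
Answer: $\frac{532654}{789035} \approx 0.67507$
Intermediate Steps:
$s{\left(O,y \right)} = O + 40 y + y O^{2}$ ($s{\left(O,y \right)} = \left(O + y\right) + \left(y O^{2} + 39 y\right) = \left(O + y\right) + \left(39 y + y O^{2}\right) = O + 40 y + y O^{2}$)
$\frac{179}{-2587} + \frac{2270}{s{\left(-5,47 \right)}} = \frac{179}{-2587} + \frac{2270}{-5 + 40 \cdot 47 + 47 \left(-5\right)^{2}} = 179 \left(- \frac{1}{2587}\right) + \frac{2270}{-5 + 1880 + 47 \cdot 25} = - \frac{179}{2587} + \frac{2270}{-5 + 1880 + 1175} = - \frac{179}{2587} + \frac{2270}{3050} = - \frac{179}{2587} + 2270 \cdot \frac{1}{3050} = - \frac{179}{2587} + \frac{227}{305} = \frac{532654}{789035}$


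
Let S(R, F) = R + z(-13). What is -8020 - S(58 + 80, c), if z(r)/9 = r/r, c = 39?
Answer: -8167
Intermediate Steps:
z(r) = 9 (z(r) = 9*(r/r) = 9*1 = 9)
S(R, F) = 9 + R (S(R, F) = R + 9 = 9 + R)
-8020 - S(58 + 80, c) = -8020 - (9 + (58 + 80)) = -8020 - (9 + 138) = -8020 - 1*147 = -8020 - 147 = -8167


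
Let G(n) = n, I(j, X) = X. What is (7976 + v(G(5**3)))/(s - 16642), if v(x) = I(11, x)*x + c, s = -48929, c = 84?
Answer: -7895/21857 ≈ -0.36121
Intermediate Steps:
v(x) = 84 + x**2 (v(x) = x*x + 84 = x**2 + 84 = 84 + x**2)
(7976 + v(G(5**3)))/(s - 16642) = (7976 + (84 + (5**3)**2))/(-48929 - 16642) = (7976 + (84 + 125**2))/(-65571) = (7976 + (84 + 15625))*(-1/65571) = (7976 + 15709)*(-1/65571) = 23685*(-1/65571) = -7895/21857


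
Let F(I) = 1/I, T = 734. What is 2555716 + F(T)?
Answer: 1875895545/734 ≈ 2.5557e+6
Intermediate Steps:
2555716 + F(T) = 2555716 + 1/734 = 1875895545/734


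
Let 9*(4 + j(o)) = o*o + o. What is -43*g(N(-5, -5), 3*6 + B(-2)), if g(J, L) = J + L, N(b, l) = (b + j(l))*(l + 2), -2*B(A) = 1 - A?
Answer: -9503/6 ≈ -1583.8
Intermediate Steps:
B(A) = -½ + A/2 (B(A) = -(1 - A)/2 = -½ + A/2)
j(o) = -4 + o/9 + o²/9 (j(o) = -4 + (o*o + o)/9 = -4 + (o² + o)/9 = -4 + (o + o²)/9 = -4 + (o/9 + o²/9) = -4 + o/9 + o²/9)
N(b, l) = (2 + l)*(-4 + b + l/9 + l²/9) (N(b, l) = (b + (-4 + l/9 + l²/9))*(l + 2) = (-4 + b + l/9 + l²/9)*(2 + l) = (2 + l)*(-4 + b + l/9 + l²/9))
-43*g(N(-5, -5), 3*6 + B(-2)) = -43*((-8 + 2*(-5) - 34/9*(-5) + (⅓)*(-5)² + (⅑)*(-5)³ - 5*(-5)) + (3*6 + (-½ + (½)*(-2)))) = -43*((-8 - 10 + 170/9 + (⅓)*25 + (⅑)*(-125) + 25) + (18 + (-½ - 1))) = -43*((-8 - 10 + 170/9 + 25/3 - 125/9 + 25) + (18 - 3/2)) = -43*(61/3 + 33/2) = -43*221/6 = -9503/6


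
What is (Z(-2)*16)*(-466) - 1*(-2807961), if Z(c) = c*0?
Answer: 2807961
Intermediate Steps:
Z(c) = 0
(Z(-2)*16)*(-466) - 1*(-2807961) = (0*16)*(-466) - 1*(-2807961) = 0*(-466) + 2807961 = 0 + 2807961 = 2807961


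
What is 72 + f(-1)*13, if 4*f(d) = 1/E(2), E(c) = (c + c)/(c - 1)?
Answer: 1165/16 ≈ 72.813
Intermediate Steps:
E(c) = 2*c/(-1 + c) (E(c) = (2*c)/(-1 + c) = 2*c/(-1 + c))
f(d) = 1/16 (f(d) = 1/(4*((2*2/(-1 + 2)))) = 1/(4*((2*2/1))) = 1/(4*((2*2*1))) = (¼)/4 = (¼)*(¼) = 1/16)
72 + f(-1)*13 = 72 + (1/16)*13 = 72 + 13/16 = 1165/16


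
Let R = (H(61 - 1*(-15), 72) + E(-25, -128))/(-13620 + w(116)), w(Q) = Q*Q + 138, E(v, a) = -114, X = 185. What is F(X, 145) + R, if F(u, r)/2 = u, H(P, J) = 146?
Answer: 4794/13 ≈ 368.77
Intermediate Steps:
F(u, r) = 2*u
w(Q) = 138 + Q² (w(Q) = Q² + 138 = 138 + Q²)
R = -16/13 (R = (146 - 114)/(-13620 + (138 + 116²)) = 32/(-13620 + (138 + 13456)) = 32/(-13620 + 13594) = 32/(-26) = 32*(-1/26) = -16/13 ≈ -1.2308)
F(X, 145) + R = 2*185 - 16/13 = 370 - 16/13 = 4794/13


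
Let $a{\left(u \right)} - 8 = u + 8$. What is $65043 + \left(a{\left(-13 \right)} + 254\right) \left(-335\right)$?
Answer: $-21052$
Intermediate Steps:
$a{\left(u \right)} = 16 + u$ ($a{\left(u \right)} = 8 + \left(u + 8\right) = 8 + \left(8 + u\right) = 16 + u$)
$65043 + \left(a{\left(-13 \right)} + 254\right) \left(-335\right) = 65043 + \left(\left(16 - 13\right) + 254\right) \left(-335\right) = 65043 + \left(3 + 254\right) \left(-335\right) = 65043 + 257 \left(-335\right) = 65043 - 86095 = -21052$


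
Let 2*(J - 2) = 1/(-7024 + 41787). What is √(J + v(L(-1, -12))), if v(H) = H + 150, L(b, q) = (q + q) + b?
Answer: √613900883378/69526 ≈ 11.269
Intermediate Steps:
L(b, q) = b + 2*q (L(b, q) = 2*q + b = b + 2*q)
v(H) = 150 + H
J = 139053/69526 (J = 2 + 1/(2*(-7024 + 41787)) = 2 + (½)/34763 = 2 + (½)*(1/34763) = 2 + 1/69526 = 139053/69526 ≈ 2.0000)
√(J + v(L(-1, -12))) = √(139053/69526 + (150 + (-1 + 2*(-12)))) = √(139053/69526 + (150 + (-1 - 24))) = √(139053/69526 + (150 - 25)) = √(139053/69526 + 125) = √(8829803/69526) = √613900883378/69526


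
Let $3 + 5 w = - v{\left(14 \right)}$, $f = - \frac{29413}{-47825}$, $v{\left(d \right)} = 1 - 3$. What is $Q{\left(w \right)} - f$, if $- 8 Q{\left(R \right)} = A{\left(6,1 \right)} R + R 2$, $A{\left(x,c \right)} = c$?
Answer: $- \frac{206609}{382600} \approx -0.54001$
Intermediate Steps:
$v{\left(d \right)} = -2$ ($v{\left(d \right)} = 1 - 3 = -2$)
$f = \frac{29413}{47825}$ ($f = \left(-29413\right) \left(- \frac{1}{47825}\right) = \frac{29413}{47825} \approx 0.61501$)
$w = - \frac{1}{5}$ ($w = - \frac{3}{5} + \frac{\left(-1\right) \left(-2\right)}{5} = - \frac{3}{5} + \frac{1}{5} \cdot 2 = - \frac{3}{5} + \frac{2}{5} = - \frac{1}{5} \approx -0.2$)
$Q{\left(R \right)} = - \frac{3 R}{8}$ ($Q{\left(R \right)} = - \frac{1 R + R 2}{8} = - \frac{R + 2 R}{8} = - \frac{3 R}{8}$)
$Q{\left(w \right)} - f = \left(- \frac{3}{8}\right) \left(- \frac{1}{5}\right) - \frac{29413}{47825} = \frac{3}{40} - \frac{29413}{47825} = - \frac{206609}{382600}$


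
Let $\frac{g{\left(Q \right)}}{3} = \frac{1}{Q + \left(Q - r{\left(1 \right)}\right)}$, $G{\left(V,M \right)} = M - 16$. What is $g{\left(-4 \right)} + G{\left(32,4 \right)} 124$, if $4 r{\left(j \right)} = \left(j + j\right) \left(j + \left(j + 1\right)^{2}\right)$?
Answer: $- \frac{10418}{7} \approx -1488.3$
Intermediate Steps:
$r{\left(j \right)} = \frac{j \left(j + \left(1 + j\right)^{2}\right)}{2}$ ($r{\left(j \right)} = \frac{\left(j + j\right) \left(j + \left(j + 1\right)^{2}\right)}{4} = \frac{2 j \left(j + \left(1 + j\right)^{2}\right)}{4} = \frac{j \left(j + \left(1 + j\right)^{2}\right)}{2}$)
$G{\left(V,M \right)} = -16 + M$
$g{\left(Q \right)} = \frac{3}{- \frac{5}{2} + 2 Q}$ ($g{\left(Q \right)} = \frac{3}{Q + \left(Q - \frac{1}{2} \cdot 1 \left(1 + \left(1 + 1\right)^{2}\right)\right)} = \frac{3}{Q + \left(Q - \frac{1}{2} \cdot 1 \left(1 + 2^{2}\right)\right)} = \frac{3}{Q + \left(Q - \frac{1}{2} \cdot 1 \left(1 + 4\right)\right)} = \frac{3}{Q + \left(Q - \frac{1}{2} \cdot 1 \cdot 5\right)} = \frac{3}{Q + \left(Q - \frac{5}{2}\right)} = \frac{3}{Q + \left(- \frac{5}{2} + Q\right)} = \frac{3}{- \frac{5}{2} + 2 Q}$)
$g{\left(-4 \right)} + G{\left(32,4 \right)} 124 = \frac{6}{-5 + 4 \left(-4\right)} + \left(-16 + 4\right) 124 = \frac{6}{-5 - 16} - 1488 = \frac{6}{-21} - 1488 = 6 \left(- \frac{1}{21}\right) - 1488 = - \frac{2}{7} - 1488 = - \frac{10418}{7}$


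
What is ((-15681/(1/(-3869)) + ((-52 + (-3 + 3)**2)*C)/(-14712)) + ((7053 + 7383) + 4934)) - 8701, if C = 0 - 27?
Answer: 74394241391/1226 ≈ 6.0680e+7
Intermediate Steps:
C = -27
((-15681/(1/(-3869)) + ((-52 + (-3 + 3)**2)*C)/(-14712)) + ((7053 + 7383) + 4934)) - 8701 = ((-15681/(1/(-3869)) + ((-52 + (-3 + 3)**2)*(-27))/(-14712)) + ((7053 + 7383) + 4934)) - 8701 = ((-15681/(-1/3869) + ((-52 + 0**2)*(-27))*(-1/14712)) + (14436 + 4934)) - 8701 = ((-15681*(-3869) + ((-52 + 0)*(-27))*(-1/14712)) + 19370) - 8701 = ((60669789 - 52*(-27)*(-1/14712)) + 19370) - 8701 = ((60669789 + 1404*(-1/14712)) + 19370) - 8701 = ((60669789 - 117/1226) + 19370) - 8701 = (74381161197/1226 + 19370) - 8701 = 74404908817/1226 - 8701 = 74394241391/1226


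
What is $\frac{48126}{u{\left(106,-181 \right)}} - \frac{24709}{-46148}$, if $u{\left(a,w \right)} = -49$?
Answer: $- \frac{2219707907}{2261252} \approx -981.63$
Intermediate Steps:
$\frac{48126}{u{\left(106,-181 \right)}} - \frac{24709}{-46148} = \frac{48126}{-49} - \frac{24709}{-46148} = 48126 \left(- \frac{1}{49}\right) - - \frac{24709}{46148} = - \frac{48126}{49} + \frac{24709}{46148} = - \frac{2219707907}{2261252}$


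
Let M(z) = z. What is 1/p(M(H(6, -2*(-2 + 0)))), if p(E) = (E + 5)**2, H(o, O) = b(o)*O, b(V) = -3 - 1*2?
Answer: 1/225 ≈ 0.0044444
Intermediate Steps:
b(V) = -5 (b(V) = -3 - 2 = -5)
H(o, O) = -5*O
p(E) = (5 + E)**2
1/p(M(H(6, -2*(-2 + 0)))) = 1/((5 - (-10)*(-2 + 0))**2) = 1/((5 - (-10)*(-2))**2) = 1/((5 - 5*4)**2) = 1/((5 - 20)**2) = 1/((-15)**2) = 1/225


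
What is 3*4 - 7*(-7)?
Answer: 61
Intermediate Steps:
3*4 - 7*(-7) = 12 + 49 = 61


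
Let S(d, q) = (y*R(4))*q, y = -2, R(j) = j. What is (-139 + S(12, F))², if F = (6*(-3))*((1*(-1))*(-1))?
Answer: 25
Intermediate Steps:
F = -18 (F = -(-18)*(-1) = -18*1 = -18)
S(d, q) = -8*q (S(d, q) = (-2*4)*q = -8*q)
(-139 + S(12, F))² = (-139 - 8*(-18))² = (-139 + 144)² = 5² = 25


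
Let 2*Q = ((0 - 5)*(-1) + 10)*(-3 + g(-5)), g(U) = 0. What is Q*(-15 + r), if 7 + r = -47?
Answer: 3105/2 ≈ 1552.5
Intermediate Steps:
Q = -45/2 (Q = (((0 - 5)*(-1) + 10)*(-3 + 0))/2 = ((-5*(-1) + 10)*(-3))/2 = ((5 + 10)*(-3))/2 = (15*(-3))/2 = (½)*(-45) = -45/2 ≈ -22.500)
r = -54 (r = -7 - 47 = -54)
Q*(-15 + r) = -45*(-15 - 54)/2 = -45/2*(-69) = 3105/2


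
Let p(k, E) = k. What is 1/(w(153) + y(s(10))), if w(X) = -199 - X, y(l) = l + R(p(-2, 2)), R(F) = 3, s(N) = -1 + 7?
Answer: -1/343 ≈ -0.0029155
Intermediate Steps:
s(N) = 6
y(l) = 3 + l (y(l) = l + 3 = 3 + l)
1/(w(153) + y(s(10))) = 1/((-199 - 1*153) + (3 + 6)) = 1/((-199 - 153) + 9) = 1/(-352 + 9) = 1/(-343) = -1/343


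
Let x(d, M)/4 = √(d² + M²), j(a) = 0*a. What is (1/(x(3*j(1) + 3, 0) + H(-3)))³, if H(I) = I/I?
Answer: 1/2197 ≈ 0.00045517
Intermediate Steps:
H(I) = 1
j(a) = 0
x(d, M) = 4*√(M² + d²) (x(d, M) = 4*√(d² + M²) = 4*√(M² + d²))
(1/(x(3*j(1) + 3, 0) + H(-3)))³ = (1/(4*√(0² + (3*0 + 3)²) + 1))³ = (1/(4*√(0 + (0 + 3)²) + 1))³ = (1/(4*√(0 + 3²) + 1))³ = (1/(4*√(0 + 9) + 1))³ = (1/(4*√9 + 1))³ = (1/(4*3 + 1))³ = (1/(12 + 1))³ = (1/13)³ = 1/2197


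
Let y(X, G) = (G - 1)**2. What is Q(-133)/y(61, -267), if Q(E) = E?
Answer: -133/71824 ≈ -0.0018517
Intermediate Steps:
y(X, G) = (-1 + G)**2
Q(-133)/y(61, -267) = -133/(-1 - 267)**2 = -133/((-268)**2) = -133/71824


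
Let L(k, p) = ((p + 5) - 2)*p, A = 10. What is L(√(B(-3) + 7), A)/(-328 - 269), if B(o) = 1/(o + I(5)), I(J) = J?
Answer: -130/597 ≈ -0.21776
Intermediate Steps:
B(o) = 1/(5 + o) (B(o) = 1/(o + 5) = 1/(5 + o))
L(k, p) = p*(3 + p) (L(k, p) = ((5 + p) - 2)*p = (3 + p)*p = p*(3 + p))
L(√(B(-3) + 7), A)/(-328 - 269) = (10*(3 + 10))/(-328 - 269) = (10*13)/(-597) = 130*(-1/597) = -130/597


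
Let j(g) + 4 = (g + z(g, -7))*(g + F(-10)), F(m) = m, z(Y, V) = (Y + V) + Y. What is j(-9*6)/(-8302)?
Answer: -5406/4151 ≈ -1.3023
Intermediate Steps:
z(Y, V) = V + 2*Y (z(Y, V) = (V + Y) + Y = V + 2*Y)
j(g) = -4 + (-10 + g)*(-7 + 3*g) (j(g) = -4 + (g + (-7 + 2*g))*(g - 10) = -4 + (-7 + 3*g)*(-10 + g) = -4 + (-10 + g)*(-7 + 3*g))
j(-9*6)/(-8302) = (66 - (-333)*6 + 3*(-9*6)²)/(-8302) = (66 - 37*(-54) + 3*(-54)²)*(-1/8302) = (66 + 1998 + 3*2916)*(-1/8302) = (66 + 1998 + 8748)*(-1/8302) = 10812*(-1/8302) = -5406/4151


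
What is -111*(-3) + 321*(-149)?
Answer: -47496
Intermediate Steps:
-111*(-3) + 321*(-149) = 333 - 47829 = -47496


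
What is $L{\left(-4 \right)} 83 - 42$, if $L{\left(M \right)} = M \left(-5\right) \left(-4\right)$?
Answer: $-6682$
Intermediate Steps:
$L{\left(M \right)} = 20 M$ ($L{\left(M \right)} = - 5 M \left(-4\right) = 20 M$)
$L{\left(-4 \right)} 83 - 42 = 20 \left(-4\right) 83 - 42 = \left(-80\right) 83 - 42 = -6640 - 42 = -6682$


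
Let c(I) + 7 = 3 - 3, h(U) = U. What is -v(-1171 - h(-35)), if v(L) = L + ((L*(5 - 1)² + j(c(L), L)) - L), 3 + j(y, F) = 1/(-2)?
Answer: 36359/2 ≈ 18180.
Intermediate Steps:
c(I) = -7 (c(I) = -7 + (3 - 3) = -7 + 0 = -7)
j(y, F) = -7/2 (j(y, F) = -3 + 1/(-2) = -3 + 1*(-½) = -3 - ½ = -7/2)
v(L) = -7/2 + 16*L (v(L) = L + ((L*(5 - 1)² - 7/2) - L) = L + ((L*4² - 7/2) - L) = L + ((L*16 - 7/2) - L) = L + ((16*L - 7/2) - L) = L + ((-7/2 + 16*L) - L) = L + (-7/2 + 15*L) = -7/2 + 16*L)
-v(-1171 - h(-35)) = -(-7/2 + 16*(-1171 - 1*(-35))) = -(-7/2 + 16*(-1171 + 35)) = -(-7/2 + 16*(-1136)) = -(-7/2 - 18176) = -1*(-36359/2) = 36359/2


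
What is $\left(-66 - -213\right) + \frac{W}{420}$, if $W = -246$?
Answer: $\frac{10249}{70} \approx 146.41$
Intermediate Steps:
$\left(-66 - -213\right) + \frac{W}{420} = \left(-66 - -213\right) + \frac{1}{420} \left(-246\right) = \left(-66 + 213\right) + \frac{1}{420} \left(-246\right) = 147 - \frac{41}{70} = \frac{10249}{70}$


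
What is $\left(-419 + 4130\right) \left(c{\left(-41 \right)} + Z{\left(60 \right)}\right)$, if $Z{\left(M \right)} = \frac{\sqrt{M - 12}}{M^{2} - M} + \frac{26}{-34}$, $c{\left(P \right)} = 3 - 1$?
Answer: $\frac{77931}{17} + \frac{1237 \sqrt{3}}{295} \approx 4591.4$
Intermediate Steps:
$c{\left(P \right)} = 2$ ($c{\left(P \right)} = 3 - 1 = 2$)
$Z{\left(M \right)} = - \frac{13}{17} + \frac{\sqrt{-12 + M}}{M^{2} - M}$ ($Z{\left(M \right)} = \frac{\sqrt{-12 + M}}{M^{2} - M} + 26 \left(- \frac{1}{34}\right) = \frac{\sqrt{-12 + M}}{M^{2} - M} - \frac{13}{17} = - \frac{13}{17} + \frac{\sqrt{-12 + M}}{M^{2} - M}$)
$\left(-419 + 4130\right) \left(c{\left(-41 \right)} + Z{\left(60 \right)}\right) = \left(-419 + 4130\right) \left(2 + \frac{- 13 \cdot 60^{2} + 13 \cdot 60 + 17 \sqrt{-12 + 60}}{17 \cdot 60 \left(-1 + 60\right)}\right) = 3711 \left(2 + \frac{1}{17} \cdot \frac{1}{60} \cdot \frac{1}{59} \left(\left(-13\right) 3600 + 780 + 17 \sqrt{48}\right)\right) = 3711 \left(2 + \frac{1}{17} \cdot \frac{1}{60} \cdot \frac{1}{59} \left(-46800 + 780 + 17 \cdot 4 \sqrt{3}\right)\right) = 3711 \left(2 + \frac{1}{17} \cdot \frac{1}{60} \cdot \frac{1}{59} \left(-46800 + 780 + 68 \sqrt{3}\right)\right) = 3711 \left(2 + \frac{1}{17} \cdot \frac{1}{60} \cdot \frac{1}{59} \left(-46020 + 68 \sqrt{3}\right)\right) = 3711 \left(2 - \left(\frac{13}{17} - \frac{\sqrt{3}}{885}\right)\right) = 3711 \left(\frac{21}{17} + \frac{\sqrt{3}}{885}\right) = \frac{77931}{17} + \frac{1237 \sqrt{3}}{295}$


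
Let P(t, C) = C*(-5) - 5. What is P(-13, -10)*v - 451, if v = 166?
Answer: 7019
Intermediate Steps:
P(t, C) = -5 - 5*C (P(t, C) = -5*C - 5 = -5 - 5*C)
P(-13, -10)*v - 451 = (-5 - 5*(-10))*166 - 451 = (-5 + 50)*166 - 451 = 45*166 - 451 = 7470 - 451 = 7019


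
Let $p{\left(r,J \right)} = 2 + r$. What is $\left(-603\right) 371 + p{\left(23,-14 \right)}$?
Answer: $-223688$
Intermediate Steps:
$\left(-603\right) 371 + p{\left(23,-14 \right)} = \left(-603\right) 371 + \left(2 + 23\right) = -223713 + 25 = -223688$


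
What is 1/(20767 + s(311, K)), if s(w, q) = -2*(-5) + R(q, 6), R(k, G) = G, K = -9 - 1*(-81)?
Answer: 1/20783 ≈ 4.8116e-5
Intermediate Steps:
K = 72 (K = -9 + 81 = 72)
s(w, q) = 16 (s(w, q) = -2*(-5) + 6 = 10 + 6 = 16)
1/(20767 + s(311, K)) = 1/(20767 + 16) = 1/20783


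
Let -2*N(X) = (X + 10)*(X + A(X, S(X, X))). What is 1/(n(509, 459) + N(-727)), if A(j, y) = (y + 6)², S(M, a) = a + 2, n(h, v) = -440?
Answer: 1/185069449 ≈ 5.4034e-9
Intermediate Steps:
S(M, a) = 2 + a
A(j, y) = (6 + y)²
N(X) = -(10 + X)*(X + (8 + X)²)/2 (N(X) = -(X + 10)*(X + (6 + (2 + X))²)/2 = -(10 + X)*(X + (8 + X)²)/2)
1/(n(509, 459) + N(-727)) = 1/(-440 + (-320 - 117*(-727) - 27/2*(-727)² - ½*(-727)³)) = 1/(-440 + (-320 + 85059 - 27/2*528529 - ½*(-384240583))) = 1/(-440 + (-320 + 85059 - 14270283/2 + 384240583/2)) = 1/(-440 + 185069889) = 1/185069449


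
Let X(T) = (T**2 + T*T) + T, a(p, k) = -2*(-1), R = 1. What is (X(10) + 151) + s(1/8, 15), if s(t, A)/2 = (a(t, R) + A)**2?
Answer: 939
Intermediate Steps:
a(p, k) = 2
X(T) = T + 2*T**2 (X(T) = (T**2 + T**2) + T = 2*T**2 + T = T + 2*T**2)
s(t, A) = 2*(2 + A)**2
(X(10) + 151) + s(1/8, 15) = (10*(1 + 2*10) + 151) + 2*(2 + 15)**2 = (10*(1 + 20) + 151) + 2*17**2 = (10*21 + 151) + 2*289 = (210 + 151) + 578 = 361 + 578 = 939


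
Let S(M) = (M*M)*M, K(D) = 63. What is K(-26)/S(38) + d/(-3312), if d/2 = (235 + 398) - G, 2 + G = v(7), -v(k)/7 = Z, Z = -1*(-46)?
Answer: -1091837/1893084 ≈ -0.57675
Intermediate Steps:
Z = 46
v(k) = -322 (v(k) = -7*46 = -322)
G = -324 (G = -2 - 322 = -324)
d = 1914 (d = 2*((235 + 398) - 1*(-324)) = 2*(633 + 324) = 2*957 = 1914)
S(M) = M**3 (S(M) = M**2*M = M**3)
K(-26)/S(38) + d/(-3312) = 63/(38**3) + 1914/(-3312) = 63/54872 + 1914*(-1/3312) = 63*(1/54872) - 319/552 = 63/54872 - 319/552 = -1091837/1893084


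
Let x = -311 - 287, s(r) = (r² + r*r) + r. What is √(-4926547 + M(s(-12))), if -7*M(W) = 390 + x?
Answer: I*√241399347/7 ≈ 2219.6*I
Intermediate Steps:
s(r) = r + 2*r² (s(r) = (r² + r²) + r = 2*r² + r = r + 2*r²)
x = -598
M(W) = 208/7 (M(W) = -(390 - 598)/7 = -⅐*(-208) = 208/7)
√(-4926547 + M(s(-12))) = √(-4926547 + 208/7) = √(-34485621/7) = I*√241399347/7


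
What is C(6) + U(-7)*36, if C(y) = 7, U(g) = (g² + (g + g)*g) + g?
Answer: 5047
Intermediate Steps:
U(g) = g + 3*g² (U(g) = (g² + (2*g)*g) + g = (g² + 2*g²) + g = 3*g² + g = g + 3*g²)
C(6) + U(-7)*36 = 7 - 7*(1 + 3*(-7))*36 = 7 - 7*(1 - 21)*36 = 7 - 7*(-20)*36 = 7 + 140*36 = 7 + 5040 = 5047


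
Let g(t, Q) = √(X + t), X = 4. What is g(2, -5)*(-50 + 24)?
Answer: -26*√6 ≈ -63.687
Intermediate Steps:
g(t, Q) = √(4 + t)
g(2, -5)*(-50 + 24) = √(4 + 2)*(-50 + 24) = √6*(-26) = -26*√6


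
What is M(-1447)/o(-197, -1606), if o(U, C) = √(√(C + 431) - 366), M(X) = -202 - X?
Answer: 1245/√(-366 + 5*I*√47) ≈ 3.0309 - 64.865*I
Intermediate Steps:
o(U, C) = √(-366 + √(431 + C)) (o(U, C) = √(√(431 + C) - 366) = √(-366 + √(431 + C)))
M(-1447)/o(-197, -1606) = (-202 - 1*(-1447))/(√(-366 + √(431 - 1606))) = (-202 + 1447)/(√(-366 + √(-1175))) = 1245/(√(-366 + 5*I*√47)) = 1245/√(-366 + 5*I*√47)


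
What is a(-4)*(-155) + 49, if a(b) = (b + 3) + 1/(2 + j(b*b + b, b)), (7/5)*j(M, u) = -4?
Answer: 2309/6 ≈ 384.83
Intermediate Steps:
j(M, u) = -20/7 (j(M, u) = (5/7)*(-4) = -20/7)
a(b) = 11/6 + b (a(b) = (b + 3) + 1/(2 - 20/7) = (3 + b) + 1/(-6/7) = (3 + b) - 7/6 = 11/6 + b)
a(-4)*(-155) + 49 = (11/6 - 4)*(-155) + 49 = -13/6*(-155) + 49 = 2015/6 + 49 = 2309/6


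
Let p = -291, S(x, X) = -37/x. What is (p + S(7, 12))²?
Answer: 4301476/49 ≈ 87785.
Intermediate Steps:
(p + S(7, 12))² = (-291 - 37/7)² = (-2074/7)² = 4301476/49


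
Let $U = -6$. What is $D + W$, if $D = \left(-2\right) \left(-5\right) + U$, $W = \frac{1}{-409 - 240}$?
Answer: $\frac{2595}{649} \approx 3.9985$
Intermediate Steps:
$W = - \frac{1}{649}$ ($W = \frac{1}{-649} = - \frac{1}{649} \approx -0.0015408$)
$D = 4$ ($D = \left(-2\right) \left(-5\right) - 6 = 10 - 6 = 4$)
$D + W = 4 - \frac{1}{649} = \frac{2595}{649}$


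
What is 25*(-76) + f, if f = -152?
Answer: -2052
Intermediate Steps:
25*(-76) + f = 25*(-76) - 152 = -1900 - 152 = -2052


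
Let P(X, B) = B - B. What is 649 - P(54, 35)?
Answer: 649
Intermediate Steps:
P(X, B) = 0
649 - P(54, 35) = 649 - 1*0 = 649 + 0 = 649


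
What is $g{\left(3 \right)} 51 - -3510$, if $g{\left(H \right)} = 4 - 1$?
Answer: $3663$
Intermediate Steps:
$g{\left(H \right)} = 3$
$g{\left(3 \right)} 51 - -3510 = 3 \cdot 51 - -3510 = 153 + 3510 = 3663$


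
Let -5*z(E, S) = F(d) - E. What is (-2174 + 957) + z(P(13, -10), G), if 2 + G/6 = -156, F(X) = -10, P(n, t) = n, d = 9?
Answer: -6062/5 ≈ -1212.4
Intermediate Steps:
G = -948 (G = -12 + 6*(-156) = -12 - 936 = -948)
z(E, S) = 2 + E/5 (z(E, S) = -(-10 - E)/5 = 2 + E/5)
(-2174 + 957) + z(P(13, -10), G) = (-2174 + 957) + (2 + (⅕)*13) = -1217 + (2 + 13/5) = -1217 + 23/5 = -6062/5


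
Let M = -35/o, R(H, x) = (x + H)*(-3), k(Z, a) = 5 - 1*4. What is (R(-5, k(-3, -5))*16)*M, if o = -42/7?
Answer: 1120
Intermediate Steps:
k(Z, a) = 1 (k(Z, a) = 5 - 4 = 1)
R(H, x) = -3*H - 3*x (R(H, x) = (H + x)*(-3) = -3*H - 3*x)
o = -6 (o = -42*⅐ = -6)
M = 35/6 (M = -35/(-6) = -35*(-⅙) = 35/6 ≈ 5.8333)
(R(-5, k(-3, -5))*16)*M = ((-3*(-5) - 3*1)*16)*(35/6) = ((15 - 3)*16)*(35/6) = (12*16)*(35/6) = 192*(35/6) = 1120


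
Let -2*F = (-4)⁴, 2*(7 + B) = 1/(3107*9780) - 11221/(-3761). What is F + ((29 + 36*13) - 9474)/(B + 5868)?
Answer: -3692941388373704/28510039847803 ≈ -129.53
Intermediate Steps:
B = -1259002193419/228566952120 (B = -7 + (1/(3107*9780) - 11221/(-3761))/2 = -7 + ((1/3107)*(1/9780) - 11221*(-1/3761))/2 = -7 + (1/30386460 + 11221/3761)/2 = -7 + (½)*(340966471421/114283476060) = -7 + 340966471421/228566952120 = -1259002193419/228566952120 ≈ -5.5082)
F = -128 (F = -½*(-4)⁴ = -½*256 = -128)
F + ((29 + 36*13) - 9474)/(B + 5868) = -128 + ((29 + 36*13) - 9474)/(-1259002193419/228566952120 + 5868) = -128 + ((29 + 468) - 9474)/(1339971872846741/228566952120) = -128 + (497 - 9474)*(228566952120/1339971872846741) = -128 - 8977*228566952120/1339971872846741 = -128 - 43656287854920/28510039847803 = -3692941388373704/28510039847803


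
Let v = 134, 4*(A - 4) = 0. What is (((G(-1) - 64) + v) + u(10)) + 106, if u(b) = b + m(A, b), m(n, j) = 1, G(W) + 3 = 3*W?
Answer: 181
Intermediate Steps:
A = 4 (A = 4 + (¼)*0 = 4 + 0 = 4)
G(W) = -3 + 3*W
u(b) = 1 + b (u(b) = b + 1 = 1 + b)
(((G(-1) - 64) + v) + u(10)) + 106 = ((((-3 + 3*(-1)) - 64) + 134) + (1 + 10)) + 106 = ((((-3 - 3) - 64) + 134) + 11) + 106 = (((-6 - 64) + 134) + 11) + 106 = ((-70 + 134) + 11) + 106 = (64 + 11) + 106 = 75 + 106 = 181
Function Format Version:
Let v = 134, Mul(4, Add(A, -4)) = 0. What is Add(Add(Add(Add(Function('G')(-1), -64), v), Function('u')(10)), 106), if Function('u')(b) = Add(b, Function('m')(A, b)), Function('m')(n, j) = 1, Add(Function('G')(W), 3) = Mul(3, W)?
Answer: 181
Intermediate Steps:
A = 4 (A = Add(4, Mul(Rational(1, 4), 0)) = Add(4, 0) = 4)
Function('G')(W) = Add(-3, Mul(3, W))
Function('u')(b) = Add(1, b) (Function('u')(b) = Add(b, 1) = Add(1, b))
Add(Add(Add(Add(Function('G')(-1), -64), v), Function('u')(10)), 106) = Add(Add(Add(Add(Add(-3, Mul(3, -1)), -64), 134), Add(1, 10)), 106) = Add(Add(Add(Add(Add(-3, -3), -64), 134), 11), 106) = Add(Add(Add(Add(-6, -64), 134), 11), 106) = Add(Add(Add(-70, 134), 11), 106) = Add(Add(64, 11), 106) = Add(75, 106) = 181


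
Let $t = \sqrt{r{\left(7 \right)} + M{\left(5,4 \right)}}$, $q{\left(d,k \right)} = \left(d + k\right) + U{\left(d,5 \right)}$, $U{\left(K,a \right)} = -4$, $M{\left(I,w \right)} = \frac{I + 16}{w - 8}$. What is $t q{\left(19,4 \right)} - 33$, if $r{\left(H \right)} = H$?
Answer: $-33 + \frac{19 \sqrt{7}}{2} \approx -7.8654$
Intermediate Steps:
$M{\left(I,w \right)} = \frac{16 + I}{-8 + w}$
$q{\left(d,k \right)} = -4 + d + k$ ($q{\left(d,k \right)} = \left(d + k\right) - 4 = -4 + d + k$)
$t = \frac{\sqrt{7}}{2}$ ($t = \sqrt{7 + \frac{16 + 5}{-8 + 4}} = \sqrt{7 + \frac{1}{-4} \cdot 21} = \sqrt{7 - \frac{21}{4}} = \sqrt{\frac{7}{4}} = \frac{\sqrt{7}}{2} \approx 1.3229$)
$t q{\left(19,4 \right)} - 33 = \frac{\sqrt{7}}{2} \left(-4 + 19 + 4\right) - 33 = \frac{\sqrt{7}}{2} \cdot 19 - 33 = \frac{19 \sqrt{7}}{2} - 33 = -33 + \frac{19 \sqrt{7}}{2}$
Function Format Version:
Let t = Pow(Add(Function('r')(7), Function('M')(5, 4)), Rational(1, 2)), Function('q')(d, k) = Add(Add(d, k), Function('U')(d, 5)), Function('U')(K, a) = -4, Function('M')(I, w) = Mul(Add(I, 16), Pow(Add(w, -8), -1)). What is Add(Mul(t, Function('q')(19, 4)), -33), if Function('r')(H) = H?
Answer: Add(-33, Mul(Rational(19, 2), Pow(7, Rational(1, 2)))) ≈ -7.8654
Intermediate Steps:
Function('M')(I, w) = Mul(Pow(Add(-8, w), -1), Add(16, I)) (Function('M')(I, w) = Mul(Add(16, I), Pow(Add(-8, w), -1)) = Mul(Pow(Add(-8, w), -1), Add(16, I)))
Function('q')(d, k) = Add(-4, d, k) (Function('q')(d, k) = Add(Add(d, k), -4) = Add(-4, d, k))
t = Mul(Rational(1, 2), Pow(7, Rational(1, 2))) (t = Pow(Add(7, Mul(Pow(Add(-8, 4), -1), Add(16, 5))), Rational(1, 2)) = Pow(Add(7, Mul(Pow(-4, -1), 21)), Rational(1, 2)) = Pow(Add(7, Mul(Rational(-1, 4), 21)), Rational(1, 2)) = Pow(Add(7, Rational(-21, 4)), Rational(1, 2)) = Pow(Rational(7, 4), Rational(1, 2)) = Mul(Rational(1, 2), Pow(7, Rational(1, 2))) ≈ 1.3229)
Add(Mul(t, Function('q')(19, 4)), -33) = Add(Mul(Mul(Rational(1, 2), Pow(7, Rational(1, 2))), Add(-4, 19, 4)), -33) = Add(Mul(Mul(Rational(1, 2), Pow(7, Rational(1, 2))), 19), -33) = Add(Mul(Rational(19, 2), Pow(7, Rational(1, 2))), -33) = Add(-33, Mul(Rational(19, 2), Pow(7, Rational(1, 2))))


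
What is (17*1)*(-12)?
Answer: -204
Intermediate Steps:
(17*1)*(-12) = 17*(-12) = -204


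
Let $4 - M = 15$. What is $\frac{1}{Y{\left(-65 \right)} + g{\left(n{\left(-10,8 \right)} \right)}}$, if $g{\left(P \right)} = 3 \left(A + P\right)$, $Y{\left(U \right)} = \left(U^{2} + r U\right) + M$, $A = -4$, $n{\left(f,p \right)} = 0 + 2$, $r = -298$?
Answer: $\frac{1}{23578} \approx 4.2412 \cdot 10^{-5}$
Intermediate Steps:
$n{\left(f,p \right)} = 2$
$M = -11$ ($M = 4 - 15 = -11$)
$Y{\left(U \right)} = -11 + U^{2} - 298 U$ ($Y{\left(U \right)} = \left(U^{2} - 298 U\right) - 11 = -11 + U^{2} - 298 U$)
$g{\left(P \right)} = -12 + 3 P$ ($g{\left(P \right)} = 3 \left(-4 + P\right) = -12 + 3 P$)
$\frac{1}{Y{\left(-65 \right)} + g{\left(n{\left(-10,8 \right)} \right)}} = \frac{1}{\left(-11 + \left(-65\right)^{2} - -19370\right) + \left(-12 + 3 \cdot 2\right)} = \frac{1}{\left(-11 + 4225 + 19370\right) + \left(-12 + 6\right)} = \frac{1}{23584 - 6} = \frac{1}{23578}$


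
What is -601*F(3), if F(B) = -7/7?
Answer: 601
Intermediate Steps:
F(B) = -1 (F(B) = -7*⅐ = -1)
-601*F(3) = -601*(-1) = 601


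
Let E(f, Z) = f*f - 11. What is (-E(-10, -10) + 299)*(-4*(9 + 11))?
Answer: -16800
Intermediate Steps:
E(f, Z) = -11 + f**2 (E(f, Z) = f**2 - 11 = -11 + f**2)
(-E(-10, -10) + 299)*(-4*(9 + 11)) = (-(-11 + (-10)**2) + 299)*(-4*(9 + 11)) = (-(-11 + 100) + 299)*(-4*20) = (-1*89 + 299)*(-80) = (-89 + 299)*(-80) = 210*(-80) = -16800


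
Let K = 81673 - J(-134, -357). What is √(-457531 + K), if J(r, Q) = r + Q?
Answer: I*√375367 ≈ 612.67*I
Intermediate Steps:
J(r, Q) = Q + r
K = 82164 (K = 81673 - (-357 - 134) = 81673 - 1*(-491) = 81673 + 491 = 82164)
√(-457531 + K) = √(-457531 + 82164) = √(-375367) = I*√375367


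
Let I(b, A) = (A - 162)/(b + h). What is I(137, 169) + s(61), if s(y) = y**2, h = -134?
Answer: 11170/3 ≈ 3723.3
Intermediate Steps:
I(b, A) = (-162 + A)/(-134 + b) (I(b, A) = (A - 162)/(b - 134) = (-162 + A)/(-134 + b))
I(137, 169) + s(61) = (-162 + 169)/(-134 + 137) + 61**2 = 7/3 + 3721 = 11170/3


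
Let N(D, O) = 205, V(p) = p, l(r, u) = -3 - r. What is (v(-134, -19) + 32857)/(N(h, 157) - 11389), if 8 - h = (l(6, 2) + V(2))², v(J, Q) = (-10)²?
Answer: -32957/11184 ≈ -2.9468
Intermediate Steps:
v(J, Q) = 100
h = -41 (h = 8 - ((-3 - 1*6) + 2)² = 8 - ((-3 - 6) + 2)² = 8 - (-9 + 2)² = 8 - 1*(-7)² = 8 - 1*49 = 8 - 49 = -41)
(v(-134, -19) + 32857)/(N(h, 157) - 11389) = (100 + 32857)/(205 - 11389) = 32957/(-11184) = 32957*(-1/11184) = -32957/11184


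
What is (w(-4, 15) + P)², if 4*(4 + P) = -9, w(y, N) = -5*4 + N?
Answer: 2025/16 ≈ 126.56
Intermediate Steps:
w(y, N) = -20 + N
P = -25/4 (P = -4 + (¼)*(-9) = -4 - 9/4 = -25/4 ≈ -6.2500)
(w(-4, 15) + P)² = ((-20 + 15) - 25/4)² = (-5 - 25/4)² = (-45/4)² = 2025/16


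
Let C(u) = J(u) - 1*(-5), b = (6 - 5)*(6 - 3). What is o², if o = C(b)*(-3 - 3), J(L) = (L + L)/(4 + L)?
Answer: 60516/49 ≈ 1235.0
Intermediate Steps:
J(L) = 2*L/(4 + L) (J(L) = (2*L)/(4 + L) = 2*L/(4 + L))
b = 3 (b = 1*3 = 3)
C(u) = 5 + 2*u/(4 + u) (C(u) = 2*u/(4 + u) - 1*(-5) = 2*u/(4 + u) + 5 = 5 + 2*u/(4 + u))
o = -246/7 (o = ((20 + 7*3)/(4 + 3))*(-3 - 3) = ((20 + 21)/7)*(-6) = ((⅐)*41)*(-6) = (41/7)*(-6) = -246/7 ≈ -35.143)
o² = (-246/7)² = 60516/49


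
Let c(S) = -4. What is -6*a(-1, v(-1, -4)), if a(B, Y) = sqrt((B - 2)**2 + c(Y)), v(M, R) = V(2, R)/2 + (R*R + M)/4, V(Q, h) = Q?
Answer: -6*sqrt(5) ≈ -13.416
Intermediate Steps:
v(M, R) = 1 + M/4 + R**2/4 (v(M, R) = 2/2 + (R*R + M)/4 = 2*(1/2) + (R**2 + M)*(1/4) = 1 + (M + R**2)*(1/4) = 1 + (M/4 + R**2/4) = 1 + M/4 + R**2/4)
a(B, Y) = sqrt(-4 + (-2 + B)**2) (a(B, Y) = sqrt((B - 2)**2 - 4) = sqrt((-2 + B)**2 - 4) = sqrt(-4 + (-2 + B)**2))
-6*a(-1, v(-1, -4)) = -6*sqrt(5)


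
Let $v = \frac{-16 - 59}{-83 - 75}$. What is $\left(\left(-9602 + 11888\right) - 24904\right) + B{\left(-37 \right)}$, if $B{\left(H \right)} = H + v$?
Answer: $- \frac{3579415}{158} \approx -22655.0$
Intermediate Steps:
$v = \frac{75}{158}$ ($v = - \frac{75}{-158} = \left(-75\right) \left(- \frac{1}{158}\right) = \frac{75}{158} \approx 0.47468$)
$B{\left(H \right)} = \frac{75}{158} + H$ ($B{\left(H \right)} = H + \frac{75}{158} = \frac{75}{158} + H$)
$\left(\left(-9602 + 11888\right) - 24904\right) + B{\left(-37 \right)} = \left(\left(-9602 + 11888\right) - 24904\right) + \left(\frac{75}{158} - 37\right) = \left(2286 - 24904\right) - \frac{5771}{158} = -22618 - \frac{5771}{158} = - \frac{3579415}{158}$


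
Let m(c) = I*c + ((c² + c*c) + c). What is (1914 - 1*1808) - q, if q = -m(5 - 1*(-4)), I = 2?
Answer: 295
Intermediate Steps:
m(c) = 2*c² + 3*c (m(c) = 2*c + ((c² + c*c) + c) = 2*c + ((c² + c²) + c) = 2*c + (2*c² + c) = 2*c + (c + 2*c²) = 2*c² + 3*c)
q = -189 (q = -(5 - 1*(-4))*(3 + 2*(5 - 1*(-4))) = -(5 + 4)*(3 + 2*(5 + 4)) = -9*(3 + 2*9) = -9*(3 + 18) = -9*21 = -1*189 = -189)
(1914 - 1*1808) - q = (1914 - 1*1808) - 1*(-189) = (1914 - 1808) + 189 = 106 + 189 = 295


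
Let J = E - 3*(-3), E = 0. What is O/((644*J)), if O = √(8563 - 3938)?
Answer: 5*√185/5796 ≈ 0.011734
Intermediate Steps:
J = 9 (J = 0 - 3*(-3) = 0 + 9 = 9)
O = 5*√185 (O = √4625 = 5*√185 ≈ 68.007)
O/((644*J)) = (5*√185)/((644*9)) = (5*√185)/5796 = (5*√185)*(1/5796) = 5*√185/5796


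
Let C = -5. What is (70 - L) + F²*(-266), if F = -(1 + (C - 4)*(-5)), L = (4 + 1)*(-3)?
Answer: -562771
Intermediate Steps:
L = -15 (L = 5*(-3) = -15)
F = -46 (F = -(1 + (-5 - 4)*(-5)) = -(1 - 9*(-5)) = -(1 + 45) = -1*46 = -46)
(70 - L) + F²*(-266) = (70 - 1*(-15)) + (-46)²*(-266) = (70 + 15) + 2116*(-266) = 85 - 562856 = -562771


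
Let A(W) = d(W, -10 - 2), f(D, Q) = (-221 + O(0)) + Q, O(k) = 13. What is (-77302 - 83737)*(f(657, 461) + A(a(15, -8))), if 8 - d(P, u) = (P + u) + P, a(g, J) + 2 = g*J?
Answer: -83257163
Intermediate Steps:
f(D, Q) = -208 + Q (f(D, Q) = (-221 + 13) + Q = -208 + Q)
a(g, J) = -2 + J*g (a(g, J) = -2 + g*J = -2 + J*g)
d(P, u) = 8 - u - 2*P (d(P, u) = 8 - ((P + u) + P) = 8 - (u + 2*P) = 8 + (-u - 2*P) = 8 - u - 2*P)
A(W) = 20 - 2*W (A(W) = 8 - (-10 - 2) - 2*W = 8 - 1*(-12) - 2*W = 8 + 12 - 2*W = 20 - 2*W)
(-77302 - 83737)*(f(657, 461) + A(a(15, -8))) = (-77302 - 83737)*((-208 + 461) + (20 - 2*(-2 - 8*15))) = -161039*(253 + (20 - 2*(-2 - 120))) = -161039*(253 + (20 - 2*(-122))) = -161039*(253 + (20 + 244)) = -161039*(253 + 264) = -161039*517 = -83257163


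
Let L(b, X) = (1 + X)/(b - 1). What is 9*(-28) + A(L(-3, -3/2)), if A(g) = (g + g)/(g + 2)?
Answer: -4282/17 ≈ -251.88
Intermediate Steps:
L(b, X) = (1 + X)/(-1 + b)
A(g) = 2*g/(2 + g) (A(g) = (2*g)/(2 + g) = 2*g/(2 + g))
9*(-28) + A(L(-3, -3/2)) = 9*(-28) + 2*((1 - 3/2)/(-1 - 3))/(2 + (1 - 3/2)/(-1 - 3)) = -252 + 2*((1 - 3*½)/(-4))/(2 + (1 - 3*½)/(-4)) = -252 + 2*(-(1 - 3/2)/4)/(2 - (1 - 3/2)/4) = -252 + 2*(-¼*(-½))/(2 - ¼*(-½)) = -252 + 2*(⅛)/(2 + ⅛) = -252 + 2*(⅛)/(17/8) = -252 + 2*(⅛)*(8/17) = -252 + 2/17 = -4282/17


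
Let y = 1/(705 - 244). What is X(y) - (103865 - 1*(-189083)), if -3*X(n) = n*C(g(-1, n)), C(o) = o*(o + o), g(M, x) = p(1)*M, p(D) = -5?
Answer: -405147134/1383 ≈ -2.9295e+5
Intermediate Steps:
g(M, x) = -5*M
C(o) = 2*o² (C(o) = o*(2*o) = 2*o²)
y = 1/461 ≈ 0.0021692
X(n) = -50*n/3 (X(n) = -n*2*(-5*(-1))²/3 = -n*2*5²/3 = -n*2*25/3 = -n*50/3 = -50*n/3)
X(y) - (103865 - 1*(-189083)) = -50/3*1/461 - (103865 - 1*(-189083)) = -50/1383 - (103865 + 189083) = -50/1383 - 1*292948 = -50/1383 - 292948 = -405147134/1383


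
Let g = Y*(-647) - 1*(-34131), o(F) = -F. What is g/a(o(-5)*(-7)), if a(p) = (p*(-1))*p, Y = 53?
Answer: 32/245 ≈ 0.13061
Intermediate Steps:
g = -160 (g = 53*(-647) - 1*(-34131) = -34291 + 34131 = -160)
a(p) = -p² (a(p) = (-p)*p = -p²)
g/a(o(-5)*(-7)) = -160/((-(-1*(-5)*(-7))²)) = -160/((-(5*(-7))²)) = -160/((-1*(-35)²)) = -160/((-1*1225)) = -160/(-1225) = -160*(-1/1225) = 32/245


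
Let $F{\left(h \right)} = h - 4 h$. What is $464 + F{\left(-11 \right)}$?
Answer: $497$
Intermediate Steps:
$F{\left(h \right)} = - 3 h$
$464 + F{\left(-11 \right)} = 464 - -33 = 464 + 33 = 497$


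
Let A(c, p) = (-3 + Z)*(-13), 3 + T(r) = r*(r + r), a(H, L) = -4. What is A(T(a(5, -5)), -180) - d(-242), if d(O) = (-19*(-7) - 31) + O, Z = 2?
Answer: 153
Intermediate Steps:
T(r) = -3 + 2*r² (T(r) = -3 + r*(r + r) = -3 + r*(2*r) = -3 + 2*r²)
A(c, p) = 13 (A(c, p) = (-3 + 2)*(-13) = -1*(-13) = 13)
d(O) = 102 + O (d(O) = (133 - 31) + O = 102 + O)
A(T(a(5, -5)), -180) - d(-242) = 13 - (102 - 242) = 13 - 1*(-140) = 13 + 140 = 153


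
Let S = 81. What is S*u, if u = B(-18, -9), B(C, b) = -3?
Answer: -243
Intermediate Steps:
u = -3
S*u = 81*(-3) = -243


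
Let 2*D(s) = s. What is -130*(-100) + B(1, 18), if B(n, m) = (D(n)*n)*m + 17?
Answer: 13026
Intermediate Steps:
D(s) = s/2
B(n, m) = 17 + m*n²/2 (B(n, m) = ((n/2)*n)*m + 17 = (n²/2)*m + 17 = m*n²/2 + 17 = 17 + m*n²/2)
-130*(-100) + B(1, 18) = -130*(-100) + (17 + (½)*18*1²) = 13000 + (17 + (½)*18*1) = 13000 + (17 + 9) = 13000 + 26 = 13026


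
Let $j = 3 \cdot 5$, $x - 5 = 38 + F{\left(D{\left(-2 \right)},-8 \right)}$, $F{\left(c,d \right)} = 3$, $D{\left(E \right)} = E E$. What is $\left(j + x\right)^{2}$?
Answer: $3721$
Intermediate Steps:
$D{\left(E \right)} = E^{2}$
$x = 46$ ($x = 5 + \left(38 + 3\right) = 5 + 41 = 46$)
$j = 15$
$\left(j + x\right)^{2} = \left(15 + 46\right)^{2} = 61^{2} = 3721$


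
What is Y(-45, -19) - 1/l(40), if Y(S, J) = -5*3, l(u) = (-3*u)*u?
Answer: -71999/4800 ≈ -15.000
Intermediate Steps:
l(u) = -3*u²
Y(S, J) = -15
Y(-45, -19) - 1/l(40) = -15 - 1/((-3*40²)) = -15 - 1/((-3*1600)) = -15 - 1/(-4800) = -15 - 1*(-1/4800) = -15 + 1/4800 = -71999/4800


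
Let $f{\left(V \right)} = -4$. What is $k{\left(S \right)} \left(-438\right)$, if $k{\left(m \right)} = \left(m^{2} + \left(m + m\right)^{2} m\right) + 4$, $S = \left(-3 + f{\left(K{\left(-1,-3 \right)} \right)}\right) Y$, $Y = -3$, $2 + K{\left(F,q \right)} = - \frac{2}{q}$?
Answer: $-16420182$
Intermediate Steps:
$K{\left(F,q \right)} = -2 - \frac{2}{q}$
$S = 21$ ($S = \left(-3 - 4\right) \left(-3\right) = \left(-7\right) \left(-3\right) = 21$)
$k{\left(m \right)} = 4 + m^{2} + 4 m^{3}$ ($k{\left(m \right)} = \left(m^{2} + \left(2 m\right)^{2} m\right) + 4 = \left(m^{2} + 4 m^{2} m\right) + 4 = \left(m^{2} + 4 m^{3}\right) + 4 = 4 + m^{2} + 4 m^{3}$)
$k{\left(S \right)} \left(-438\right) = \left(4 + 21^{2} + 4 \cdot 21^{3}\right) \left(-438\right) = \left(4 + 441 + 4 \cdot 9261\right) \left(-438\right) = \left(4 + 441 + 37044\right) \left(-438\right) = 37489 \left(-438\right) = -16420182$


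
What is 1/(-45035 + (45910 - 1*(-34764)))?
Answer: 1/35639 ≈ 2.8059e-5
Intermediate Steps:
1/(-45035 + (45910 - 1*(-34764))) = 1/(-45035 + (45910 + 34764)) = 1/(-45035 + 80674) = 1/35639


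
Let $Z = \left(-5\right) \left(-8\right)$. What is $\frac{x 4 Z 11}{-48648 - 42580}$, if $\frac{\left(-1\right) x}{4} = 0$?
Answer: $0$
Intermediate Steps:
$Z = 40$
$x = 0$ ($x = \left(-4\right) 0 = 0$)
$\frac{x 4 Z 11}{-48648 - 42580} = \frac{0 \cdot 4 \cdot 40 \cdot 11}{-48648 - 42580} = \frac{0 \cdot 40 \cdot 11}{-91228} = 0 \cdot 11 \left(- \frac{1}{91228}\right) = 0 \left(- \frac{1}{91228}\right) = 0$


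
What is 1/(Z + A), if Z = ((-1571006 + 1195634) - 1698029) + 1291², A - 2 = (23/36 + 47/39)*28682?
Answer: -234/82795729 ≈ -2.8262e-6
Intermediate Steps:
A = 12376751/234 (A = 2 + (23/36 + 47/39)*28682 = 2 + (863/468)*28682 = 2 + 12376283/234 = 12376751/234 ≈ 52892.)
Z = -406720 (Z = (-375372 - 1698029) + 1666681 = -2073401 + 1666681 = -406720)
1/(Z + A) = 1/(-406720 + 12376751/234) = 1/(-82795729/234) = -234/82795729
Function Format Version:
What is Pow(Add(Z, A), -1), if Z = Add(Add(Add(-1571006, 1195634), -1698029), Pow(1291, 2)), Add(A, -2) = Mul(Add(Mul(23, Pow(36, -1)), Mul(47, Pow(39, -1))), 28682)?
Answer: Rational(-234, 82795729) ≈ -2.8262e-6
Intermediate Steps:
A = Rational(12376751, 234) (A = Add(2, Mul(Add(Mul(23, Pow(36, -1)), Mul(47, Pow(39, -1))), 28682)) = Add(2, Mul(Add(Mul(23, Rational(1, 36)), Mul(47, Rational(1, 39))), 28682)) = Add(2, Mul(Add(Rational(23, 36), Rational(47, 39)), 28682)) = Add(2, Mul(Rational(863, 468), 28682)) = Add(2, Rational(12376283, 234)) = Rational(12376751, 234) ≈ 52892.)
Z = -406720 (Z = Add(Add(-375372, -1698029), 1666681) = Add(-2073401, 1666681) = -406720)
Pow(Add(Z, A), -1) = Pow(Add(-406720, Rational(12376751, 234)), -1) = Pow(Rational(-82795729, 234), -1) = Rational(-234, 82795729)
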